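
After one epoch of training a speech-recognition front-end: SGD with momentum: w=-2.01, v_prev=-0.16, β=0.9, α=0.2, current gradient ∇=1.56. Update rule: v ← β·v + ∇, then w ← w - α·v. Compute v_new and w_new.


v_new = 0.9·-0.16 + 1.56 = -0.144 + 1.56 = 1.416
w_new = -2.01 - 0.2·1.416 = -2.01 - 0.2832 = -2.2932

v_new=1.416, w_new=-2.2932


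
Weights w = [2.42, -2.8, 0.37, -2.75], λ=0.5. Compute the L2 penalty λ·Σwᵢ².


‖w‖₂² = (2.42)² + (-2.8)² + (0.37)² + (-2.75)²
     = 5.8564 + 7.84 + 0.1369 + 7.5625
     = 21.3958
λ·‖w‖₂² = 0.5·21.3958 = 10.6979

10.6979


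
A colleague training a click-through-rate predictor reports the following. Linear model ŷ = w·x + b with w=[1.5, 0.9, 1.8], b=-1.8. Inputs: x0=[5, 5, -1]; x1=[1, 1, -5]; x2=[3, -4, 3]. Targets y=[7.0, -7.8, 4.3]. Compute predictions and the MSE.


ŷ0 = (1.5)·(5) + (0.9)·(5) + (1.8)·(-1) - 1.8 = 8.4
ŷ1 = (1.5)·(1) + (0.9)·(1) + (1.8)·(-5) - 1.8 = -8.4
ŷ2 = (1.5)·(3) + (0.9)·(-4) + (1.8)·(3) - 1.8 = 4.5
errors² = [1.96, 0.36, 0.04]
MSE = 2.3600/3 = 0.7867

0.7867


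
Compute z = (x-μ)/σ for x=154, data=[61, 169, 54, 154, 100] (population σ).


μ = 107.6, σ = 46.9579
z = (154 - 107.6)/46.9579 = 0.9881

0.9881


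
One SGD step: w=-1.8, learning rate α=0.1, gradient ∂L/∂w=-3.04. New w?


w_new = w - α·∇
= -1.8 - 0.1·-3.04
= -1.8 + 0.304
= -1.496

-1.496


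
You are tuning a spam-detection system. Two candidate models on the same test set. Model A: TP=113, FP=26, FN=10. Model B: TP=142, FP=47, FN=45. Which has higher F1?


Model A: P=113/139=0.8129, R=113/123=0.9187, F1=2PR/(P+R)=2TP/(2TP+FP+FN)=226/262=0.8626
Model B: P=142/189=0.7513, R=142/187=0.7594, F1=2PR/(P+R)=2TP/(2TP+FP+FN)=284/376=0.7553
0.8626 > 0.7553 → Model A

Model A


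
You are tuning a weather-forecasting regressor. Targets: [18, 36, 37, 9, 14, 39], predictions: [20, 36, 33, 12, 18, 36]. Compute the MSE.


Squared errors: (18-20)²=4, (36-36)²=0, (37-33)²=16, (9-12)²=9, (14-18)²=16, (39-36)²=9
Sum = 54
MSE = 54/6 = 9

9


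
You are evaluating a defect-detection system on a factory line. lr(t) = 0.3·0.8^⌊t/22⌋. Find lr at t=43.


n_drops = ⌊43/22⌋ = 1
lr = 0.3·0.8^1 = 0.3·0.8 = 0.24

0.24


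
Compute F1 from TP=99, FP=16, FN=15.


Precision = 99/115 = 0.8609
Recall = 99/114 = 0.8684
F1 = 2·P·R/(P+R) = 2·TP/(2·TP+FP+FN) = 198/(198+16+15) = 198/229 = 0.8646

0.8646


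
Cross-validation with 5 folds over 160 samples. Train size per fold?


Fold size = 160/5 = 32
Training per fold = 160 - 32 = 128

128


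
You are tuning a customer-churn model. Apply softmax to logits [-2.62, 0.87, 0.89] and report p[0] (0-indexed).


Exponentials: e^-2.62=0.0728, e^0.87=2.3869, e^0.89=2.4351
Sum = 4.8948
Softmax = [0.0149, 0.4876, 0.4975]
p[0] = 0.0728/4.8948 = 0.0149

0.0149


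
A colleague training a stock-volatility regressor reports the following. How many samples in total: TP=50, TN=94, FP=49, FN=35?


Total = TP + TN + FP + FN
= 50 + 94 + 49 + 35
= 228
(Predicted positive: 99, predicted negative: 129)

228


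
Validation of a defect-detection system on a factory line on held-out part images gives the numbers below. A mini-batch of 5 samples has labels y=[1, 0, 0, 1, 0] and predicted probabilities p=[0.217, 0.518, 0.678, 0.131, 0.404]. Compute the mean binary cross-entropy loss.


L[0] = -ln(0.217) = 1.5279
L[1] = -ln(1-0.518) = -ln(0.482) = 0.7298
L[2] = -ln(1-0.678) = -ln(0.322) = 1.1332
L[3] = -ln(0.131) = 2.0326
L[4] = -ln(1-0.404) = -ln(0.596) = 0.5175
mean = (1.5279 + 0.7298 + 1.1332 + 2.0326 + 0.5175)/5 = 1.1882

1.1882


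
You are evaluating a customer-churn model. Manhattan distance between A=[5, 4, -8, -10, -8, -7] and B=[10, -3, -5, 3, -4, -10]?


d = |5-10| + |4+ 3| + |-8+ 5| + |-10-3| + |-8+ 4| + |-7+ 10|
  = 5 + 7 + 3 + 13 + 4 + 3
  = 35

35


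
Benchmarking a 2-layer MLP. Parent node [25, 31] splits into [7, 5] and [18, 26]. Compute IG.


Parent = [25, 31], H_parent = 0.9917
H_left = 0.9799 (n=12), H_right = 0.976 (n=44)
H_children = (12/56)·0.9799 + (44/56)·0.976 = 0.9768
IG = 0.9917 - 0.9768 = 0.0149

0.0149


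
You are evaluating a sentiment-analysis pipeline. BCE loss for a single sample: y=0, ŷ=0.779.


BCE = -[y·ln(p) + (1-y)·ln(1-p)]
= -0 - 1·ln(1-0.779)
= -ln(0.221) = 1.5096

1.5096


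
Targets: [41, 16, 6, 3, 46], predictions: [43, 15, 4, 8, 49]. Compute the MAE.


Absolute errors: |41-43|=2, |16-15|=1, |6-4|=2, |3-8|=5, |46-49|=3
Sum = 13
MAE = 13/5 = 13/5

13/5


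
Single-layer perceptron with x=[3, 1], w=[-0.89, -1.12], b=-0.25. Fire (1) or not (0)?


z = (3)·(-0.89) + (1)·(-1.12) - 0.25
  = -4.04
step(z) = 0 (z<0)

0


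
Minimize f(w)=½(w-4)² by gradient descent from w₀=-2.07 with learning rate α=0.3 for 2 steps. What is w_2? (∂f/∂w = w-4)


step 1: grad = -2.07-4 = -6.07; w = -2.07 - 0.3·(-6.07) = -0.249
step 2: grad = -0.249-4 = -4.249; w = -0.249 - 0.3·(-4.249) = 1.0257

1.0257


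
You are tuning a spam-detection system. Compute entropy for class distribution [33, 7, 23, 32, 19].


Probabilities: [33/114, 7/114, 23/114, 32/114, 19/114] ≈ [0.2895, 0.0614, 0.2018, 0.2807, 0.1667]
H = -((33/114)·log₂(33/114) + (7/114)·log₂(7/114) + (23/114)·log₂(23/114) + (32/114)·log₂(32/114) + (19/114)·log₂(19/114))
  = 2.1761 bits

2.1761 bits


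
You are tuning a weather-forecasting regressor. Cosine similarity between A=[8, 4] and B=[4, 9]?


A·B = 8·4 + 4·9 = 68
‖A‖ = √80 = 8.9443, ‖B‖ = √97 = 9.8489
cos = 68/(√80·√97) = 68/√7760 = 0.7719

0.7719


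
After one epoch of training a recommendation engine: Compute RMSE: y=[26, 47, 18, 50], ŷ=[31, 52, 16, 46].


MSE = 70/4 = 17.5
RMSE = √(70/4) = 4.1833

4.1833


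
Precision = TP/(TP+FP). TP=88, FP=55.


Precision = TP/(TP+FP)
= 88/(88+55)
= 88/143 = 61.54%

61.54%


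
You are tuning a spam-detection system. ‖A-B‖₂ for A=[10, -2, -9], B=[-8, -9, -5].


d = √((10+ 8)² + (-2+ 9)² + (-9+ 5)²)
  = √(324 + 49 + 16)
  = √389 = 19.7231

19.7231


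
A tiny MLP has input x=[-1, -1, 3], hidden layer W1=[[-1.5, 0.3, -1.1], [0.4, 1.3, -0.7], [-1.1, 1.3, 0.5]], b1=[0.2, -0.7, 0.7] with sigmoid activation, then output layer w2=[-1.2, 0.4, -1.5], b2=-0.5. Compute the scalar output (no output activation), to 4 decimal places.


z1[0] = (-1.5)·(-1) + (0.3)·(-1) + (-1.1)·(3) + 0.2 = -1.9
z1[1] = (0.4)·(-1) + (1.3)·(-1) + (-0.7)·(3) - 0.7 = -4.5
z1[2] = (-1.1)·(-1) + (1.3)·(-1) + (0.5)·(3) + 0.7 = 2.0
h = sigmoid(z1) = [0.1301, 0.011, 0.8808]
output = (-1.2)·(0.1301) + (0.4)·(0.011) + (-1.5)·(0.8808) - 0.5 = -1.9729

-1.9729


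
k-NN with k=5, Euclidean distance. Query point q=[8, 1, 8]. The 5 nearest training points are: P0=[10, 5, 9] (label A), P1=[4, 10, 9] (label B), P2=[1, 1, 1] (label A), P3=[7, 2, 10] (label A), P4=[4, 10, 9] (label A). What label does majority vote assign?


d(q,P0) = 4.5826  (label A)
d(q,P1) = 9.8995  (label B)
d(q,P2) = 9.8995  (label A)
d(q,P3) = 2.4495  (label A)
d(q,P4) = 9.8995  (label A)
Votes: A=4, B=1
Majority → A

A


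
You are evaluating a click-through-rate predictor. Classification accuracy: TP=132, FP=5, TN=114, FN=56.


Accuracy = (TP+TN)/(TP+TN+FP+FN)
= (132+114)/(307)
= 246/307 = 80.13%

80.13%


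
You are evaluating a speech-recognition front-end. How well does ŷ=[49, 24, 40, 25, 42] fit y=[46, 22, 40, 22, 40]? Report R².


ȳ = 34
SS_res = Σ(y-ŷ)² = 26
SS_tot = Σ(y-ȳ)² = 504
R² = 1 - SS_res/SS_tot = 1 - 0.0516 = 0.9484

0.9484


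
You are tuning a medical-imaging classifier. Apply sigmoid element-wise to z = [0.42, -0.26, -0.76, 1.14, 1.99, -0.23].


σ(0.42) = 1/(1+e^-0.42) = 0.6035
σ(-0.26) = 1/(1+e^0.26) = 0.4354
σ(-0.76) = 1/(1+e^0.76) = 0.3186
σ(1.14) = 1/(1+e^-1.14) = 0.7577
σ(1.99) = 1/(1+e^-1.99) = 0.8797
σ(-0.23) = 1/(1+e^0.23) = 0.4428
result = [0.6035, 0.4354, 0.3186, 0.7577, 0.8797, 0.4428]

[0.6035, 0.4354, 0.3186, 0.7577, 0.8797, 0.4428]


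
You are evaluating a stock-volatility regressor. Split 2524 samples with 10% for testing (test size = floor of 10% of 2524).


Test = ⌊2524·10/100⌋ = 252
Train = 2524 - 252 = 2272

Train: 2272, Test: 252


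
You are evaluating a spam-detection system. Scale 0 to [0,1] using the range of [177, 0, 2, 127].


min=0, max=177
(0-0)/(177-0) = 0/177 = 0.0

0.0


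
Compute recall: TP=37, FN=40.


Recall = TP/(TP+FN)
= 37/(37+40)
= 37/77 = 48.05%

48.05%


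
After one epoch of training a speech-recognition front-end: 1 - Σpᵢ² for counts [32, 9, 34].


Probabilities: [32/75, 9/75, 34/75] ≈ [0.4267, 0.12, 0.4533]
Σpᵢ² = (1024 + 81 + 1156)/75² = 2261/5625
Gini = 1 - Σpᵢ² = 1 - 2261/5625 = 0.598

0.598


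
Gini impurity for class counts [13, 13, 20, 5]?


Probabilities: [13/51, 13/51, 20/51, 5/51] ≈ [0.2549, 0.2549, 0.3922, 0.098]
Σpᵢ² = (169 + 169 + 400 + 25)/51² = 763/2601
Gini = 1 - Σpᵢ² = 1 - 763/2601 = 0.7067

0.7067


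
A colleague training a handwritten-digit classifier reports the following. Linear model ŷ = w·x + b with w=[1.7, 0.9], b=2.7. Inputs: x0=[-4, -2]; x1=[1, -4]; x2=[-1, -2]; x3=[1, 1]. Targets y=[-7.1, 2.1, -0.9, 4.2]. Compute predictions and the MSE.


ŷ0 = (1.7)·(-4) + (0.9)·(-2) + 2.7 = -5.9
ŷ1 = (1.7)·(1) + (0.9)·(-4) + 2.7 = 0.8
ŷ2 = (1.7)·(-1) + (0.9)·(-2) + 2.7 = -0.8
ŷ3 = (1.7)·(1) + (0.9)·(1) + 2.7 = 5.3
errors² = [1.44, 1.69, 0.01, 1.21]
MSE = 4.3500/4 = 1.0875

1.0875


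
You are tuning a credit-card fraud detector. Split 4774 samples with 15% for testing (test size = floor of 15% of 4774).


Test = ⌊4774·15/100⌋ = 716
Train = 4774 - 716 = 4058

Train: 4058, Test: 716


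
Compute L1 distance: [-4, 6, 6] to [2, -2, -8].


d = |-4-2| + |6+ 2| + |6+ 8|
  = 6 + 8 + 14
  = 28

28


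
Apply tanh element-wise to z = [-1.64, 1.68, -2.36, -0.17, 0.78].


tanh(-1.64) = -0.9275
tanh(1.68) = 0.9329
tanh(-2.36) = -0.9823
tanh(-0.17) = -0.1684
tanh(0.78) = 0.6527
result = [-0.9275, 0.9329, -0.9823, -0.1684, 0.6527]

[-0.9275, 0.9329, -0.9823, -0.1684, 0.6527]


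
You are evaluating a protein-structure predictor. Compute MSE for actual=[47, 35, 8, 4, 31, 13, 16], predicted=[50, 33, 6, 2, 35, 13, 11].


Squared errors: (47-50)²=9, (35-33)²=4, (8-6)²=4, (4-2)²=4, (31-35)²=16, (13-13)²=0, (16-11)²=25
Sum = 62
MSE = 62/7 = 62/7

62/7


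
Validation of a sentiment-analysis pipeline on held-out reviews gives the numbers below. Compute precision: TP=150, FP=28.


Precision = TP/(TP+FP)
= 150/(150+28)
= 150/178 = 84.27%

84.27%


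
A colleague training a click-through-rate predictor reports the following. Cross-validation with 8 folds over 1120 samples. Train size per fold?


Fold size = 1120/8 = 140
Training per fold = 1120 - 140 = 980

980


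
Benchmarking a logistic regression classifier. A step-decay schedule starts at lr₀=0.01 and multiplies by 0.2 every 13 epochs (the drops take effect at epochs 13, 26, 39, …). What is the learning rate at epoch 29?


n_drops = ⌊29/13⌋ = 2
lr = 0.01·0.2^2 = 0.01·0.04 = 0.0004

0.0004


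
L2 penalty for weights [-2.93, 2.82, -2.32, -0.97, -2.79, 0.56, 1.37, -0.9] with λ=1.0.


‖w‖₂² = (-2.93)² + (2.82)² + (-2.32)² + (-0.97)² + (-2.79)² + (0.56)² + (1.37)² + (-0.9)²
     = 8.5849 + 7.9524 + 5.3824 + 0.9409 + 7.7841 + 0.3136 + 1.8769 + 0.81
     = 33.6452
λ·‖w‖₂² = 1.0·33.6452 = 33.6452

33.6452


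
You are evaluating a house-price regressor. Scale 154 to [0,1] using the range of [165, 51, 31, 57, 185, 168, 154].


min=31, max=185
(154-31)/(185-31) = 123/154 = 0.7987

0.7987


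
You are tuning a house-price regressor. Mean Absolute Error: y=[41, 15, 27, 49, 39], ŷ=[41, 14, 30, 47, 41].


Absolute errors: |41-41|=0, |15-14|=1, |27-30|=3, |49-47|=2, |39-41|=2
Sum = 8
MAE = 8/5 = 8/5

8/5


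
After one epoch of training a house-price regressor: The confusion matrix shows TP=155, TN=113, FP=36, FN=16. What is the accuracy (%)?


Accuracy = (TP+TN)/(TP+TN+FP+FN)
= (155+113)/(320)
= 268/320 = 83.75%

83.75%


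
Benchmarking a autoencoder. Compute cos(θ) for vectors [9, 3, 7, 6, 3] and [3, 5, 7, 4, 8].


A·B = 9·3 + 3·5 + 7·7 + 6·4 + 3·8 = 139
‖A‖ = √184 = 13.5647, ‖B‖ = √163 = 12.7671
cos = 139/(√184·√163) = 139/√29992 = 0.8026

0.8026


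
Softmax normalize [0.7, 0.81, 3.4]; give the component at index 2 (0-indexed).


Exponentials: e^0.7=2.0138, e^0.81=2.2479, e^3.4=29.9641
Sum = 34.2258
Softmax = [0.0588, 0.0657, 0.8755]
p[2] = 29.9641/34.2258 = 0.8755

0.8755


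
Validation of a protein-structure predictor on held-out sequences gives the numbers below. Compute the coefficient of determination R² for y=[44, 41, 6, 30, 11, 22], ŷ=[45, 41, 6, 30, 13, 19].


ȳ = 25.6667
SS_res = Σ(y-ŷ)² = 14
SS_tot = Σ(y-ȳ)² = 1205.33
R² = 1 - SS_res/SS_tot = 1 - 0.0116 = 0.9884

0.9884


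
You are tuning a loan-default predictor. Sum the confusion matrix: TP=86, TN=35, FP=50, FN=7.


Total = TP + TN + FP + FN
= 86 + 35 + 50 + 7
= 178
(Predicted positive: 136, predicted negative: 42)

178


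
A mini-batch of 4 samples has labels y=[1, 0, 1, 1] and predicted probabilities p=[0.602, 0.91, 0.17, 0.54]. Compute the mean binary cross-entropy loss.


L[0] = -ln(0.602) = 0.5075
L[1] = -ln(1-0.91) = -ln(0.09) = 2.4079
L[2] = -ln(0.17) = 1.772
L[3] = -ln(0.54) = 0.6162
mean = (0.5075 + 2.4079 + 1.772 + 0.6162)/4 = 1.3259

1.3259


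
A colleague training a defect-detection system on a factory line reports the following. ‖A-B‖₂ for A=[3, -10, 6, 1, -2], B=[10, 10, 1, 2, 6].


d = √((3-10)² + (-10-10)² + (6-1)² + (1-2)² + (-2-6)²)
  = √(49 + 400 + 25 + 1 + 64)
  = √539 = 23.2164

23.2164


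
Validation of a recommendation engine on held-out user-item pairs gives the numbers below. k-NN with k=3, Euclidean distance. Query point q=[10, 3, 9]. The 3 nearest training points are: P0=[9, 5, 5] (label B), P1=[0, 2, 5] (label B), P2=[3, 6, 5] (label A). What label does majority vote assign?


d(q,P0) = 4.5826  (label B)
d(q,P1) = 10.8167  (label B)
d(q,P2) = 8.6023  (label A)
Votes: A=1, B=2
Majority → B

B


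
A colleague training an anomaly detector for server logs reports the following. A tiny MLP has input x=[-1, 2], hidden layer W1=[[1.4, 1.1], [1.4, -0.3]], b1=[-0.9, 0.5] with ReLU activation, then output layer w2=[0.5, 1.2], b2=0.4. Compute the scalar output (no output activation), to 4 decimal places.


z1[0] = (1.4)·(-1) + (1.1)·(2) - 0.9 = -0.1
z1[1] = (1.4)·(-1) + (-0.3)·(2) + 0.5 = -1.5
h = ReLU(z1) = [0.0, 0.0]
output = (0.5)·(0.0) + (1.2)·(0.0) + 0.4 = 0.4

0.4


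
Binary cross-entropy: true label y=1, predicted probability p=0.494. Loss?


BCE = -[y·ln(p) + (1-y)·ln(1-p)]
= -1·ln(0.494) - 0
= -ln(0.494) = 0.7052

0.7052


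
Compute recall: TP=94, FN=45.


Recall = TP/(TP+FN)
= 94/(94+45)
= 94/139 = 67.63%

67.63%


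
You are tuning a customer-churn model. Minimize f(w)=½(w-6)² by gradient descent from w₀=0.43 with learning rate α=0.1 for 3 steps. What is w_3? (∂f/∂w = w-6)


step 1: grad = 0.43-6 = -5.57; w = 0.43 - 0.1·(-5.57) = 0.987
step 2: grad = 0.987-6 = -5.013; w = 0.987 - 0.1·(-5.013) = 1.4883
step 3: grad = 1.4883-6 = -4.5117; w = 1.4883 - 0.1·(-4.5117) = 1.93947

1.93947


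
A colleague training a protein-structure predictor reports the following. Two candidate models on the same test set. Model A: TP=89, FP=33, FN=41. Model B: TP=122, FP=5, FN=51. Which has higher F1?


Model A: P=89/122=0.7295, R=89/130=0.6846, F1=2PR/(P+R)=2TP/(2TP+FP+FN)=178/252=0.7063
Model B: P=122/127=0.9606, R=122/173=0.7052, F1=2PR/(P+R)=2TP/(2TP+FP+FN)=244/300=0.8133
0.7063 < 0.8133 → Model B

Model B


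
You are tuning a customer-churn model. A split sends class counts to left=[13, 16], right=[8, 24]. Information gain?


Parent = [21, 40], H_parent = 0.9288
H_left = 0.9923 (n=29), H_right = 0.8113 (n=32)
H_children = (29/61)·0.9923 + (32/61)·0.8113 = 0.8973
IG = 0.9288 - 0.8973 = 0.0315

0.0315


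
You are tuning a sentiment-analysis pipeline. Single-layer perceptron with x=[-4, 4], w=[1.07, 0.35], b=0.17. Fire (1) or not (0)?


z = (-4)·(1.07) + (4)·(0.35) + 0.17
  = -2.71
step(z) = 0 (z<0)

0


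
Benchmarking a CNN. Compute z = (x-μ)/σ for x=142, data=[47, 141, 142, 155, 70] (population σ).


μ = 111, σ = 43.7584
z = (142 - 111)/43.7584 = 0.7084

0.7084


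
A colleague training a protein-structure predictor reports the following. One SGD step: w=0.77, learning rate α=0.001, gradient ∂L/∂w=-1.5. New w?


w_new = w - α·∇
= 0.77 - 0.001·-1.5
= 0.77 + 0.0015
= 0.7715

0.7715


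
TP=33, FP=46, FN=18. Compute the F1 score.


Precision = 33/79 = 0.4177
Recall = 33/51 = 0.6471
F1 = 2·P·R/(P+R) = 2·TP/(2·TP+FP+FN) = 66/(66+46+18) = 66/130 = 0.5077

0.5077


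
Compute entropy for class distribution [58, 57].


Probabilities: [58/115, 57/115] ≈ [0.5043, 0.4957]
H = -((58/115)·log₂(58/115) + (57/115)·log₂(57/115))
  = 0.9999 bits

0.9999 bits


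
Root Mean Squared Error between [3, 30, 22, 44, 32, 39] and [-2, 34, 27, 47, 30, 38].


MSE = 80/6 = 13.3333
RMSE = √(80/6) = 3.6515

3.6515


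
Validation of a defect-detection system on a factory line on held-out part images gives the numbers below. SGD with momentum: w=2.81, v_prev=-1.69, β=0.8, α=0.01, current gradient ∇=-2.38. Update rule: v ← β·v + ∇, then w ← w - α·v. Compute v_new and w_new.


v_new = 0.8·-1.69 - 2.38 = -1.352 - 2.38 = -3.732
w_new = 2.81 - 0.01·-3.732 = 2.81 + 0.03732 = 2.84732

v_new=-3.732, w_new=2.84732


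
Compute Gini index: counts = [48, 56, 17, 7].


Probabilities: [48/128, 56/128, 17/128, 7/128] ≈ [0.375, 0.4375, 0.1328, 0.0547]
Σpᵢ² = (2304 + 3136 + 289 + 49)/128² = 5778/16384
Gini = 1 - Σpᵢ² = 1 - 5778/16384 = 0.6473

0.6473


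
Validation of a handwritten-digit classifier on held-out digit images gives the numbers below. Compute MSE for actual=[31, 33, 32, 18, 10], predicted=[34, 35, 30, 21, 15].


Squared errors: (31-34)²=9, (33-35)²=4, (32-30)²=4, (18-21)²=9, (10-15)²=25
Sum = 51
MSE = 51/5 = 51/5

51/5


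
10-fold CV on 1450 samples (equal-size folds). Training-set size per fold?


Fold size = 1450/10 = 145
Training per fold = 1450 - 145 = 1305

1305


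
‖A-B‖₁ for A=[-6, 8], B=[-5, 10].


d = |-6+ 5| + |8-10|
  = 1 + 2
  = 3

3


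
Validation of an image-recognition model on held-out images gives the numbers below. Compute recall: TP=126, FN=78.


Recall = TP/(TP+FN)
= 126/(126+78)
= 126/204 = 61.76%

61.76%


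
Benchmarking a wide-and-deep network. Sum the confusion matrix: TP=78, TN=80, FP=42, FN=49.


Total = TP + TN + FP + FN
= 78 + 80 + 42 + 49
= 249
(Predicted positive: 120, predicted negative: 129)

249


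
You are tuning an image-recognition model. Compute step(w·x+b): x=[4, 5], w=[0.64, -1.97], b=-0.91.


z = (4)·(0.64) + (5)·(-1.97) - 0.91
  = -8.2
step(z) = 0 (z<0)

0


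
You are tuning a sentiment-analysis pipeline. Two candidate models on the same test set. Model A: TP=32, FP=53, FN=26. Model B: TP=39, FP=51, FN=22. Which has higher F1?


Model A: P=32/85=0.3765, R=32/58=0.5517, F1=2PR/(P+R)=2TP/(2TP+FP+FN)=64/143=0.4476
Model B: P=39/90=0.4333, R=39/61=0.6393, F1=2PR/(P+R)=2TP/(2TP+FP+FN)=78/151=0.5166
0.4476 < 0.5166 → Model B

Model B


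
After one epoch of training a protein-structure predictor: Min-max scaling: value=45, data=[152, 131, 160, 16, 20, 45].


min=16, max=160
(45-16)/(160-16) = 29/144 = 0.2014

0.2014


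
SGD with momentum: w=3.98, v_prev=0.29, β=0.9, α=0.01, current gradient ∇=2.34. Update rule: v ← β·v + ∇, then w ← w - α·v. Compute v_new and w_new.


v_new = 0.9·0.29 + 2.34 = 0.261 + 2.34 = 2.601
w_new = 3.98 - 0.01·2.601 = 3.98 - 0.02601 = 3.95399

v_new=2.601, w_new=3.95399


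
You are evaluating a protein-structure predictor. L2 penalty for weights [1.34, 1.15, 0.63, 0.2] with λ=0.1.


‖w‖₂² = (1.34)² + (1.15)² + (0.63)² + (0.2)²
     = 1.7956 + 1.3225 + 0.3969 + 0.04
     = 3.555
λ·‖w‖₂² = 0.1·3.555 = 0.3555

0.3555


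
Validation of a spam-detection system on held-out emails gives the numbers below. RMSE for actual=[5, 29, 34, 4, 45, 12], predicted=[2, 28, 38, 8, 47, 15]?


MSE = 55/6 = 9.1667
RMSE = √(55/6) = 3.0277

3.0277


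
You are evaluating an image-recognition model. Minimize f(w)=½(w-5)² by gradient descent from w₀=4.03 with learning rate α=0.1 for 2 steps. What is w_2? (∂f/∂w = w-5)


step 1: grad = 4.03-5 = -0.97; w = 4.03 - 0.1·(-0.97) = 4.127
step 2: grad = 4.127-5 = -0.873; w = 4.127 - 0.1·(-0.873) = 4.2143

4.2143


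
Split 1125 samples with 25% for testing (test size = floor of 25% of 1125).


Test = ⌊1125·25/100⌋ = 281
Train = 1125 - 281 = 844

Train: 844, Test: 281


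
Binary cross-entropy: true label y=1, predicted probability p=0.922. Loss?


BCE = -[y·ln(p) + (1-y)·ln(1-p)]
= -1·ln(0.922) - 0
= -ln(0.922) = 0.0812

0.0812


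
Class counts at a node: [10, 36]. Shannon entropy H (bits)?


Probabilities: [10/46, 36/46] ≈ [0.2174, 0.7826]
H = -((10/46)·log₂(10/46) + (36/46)·log₂(36/46))
  = 0.7554 bits

0.7554 bits


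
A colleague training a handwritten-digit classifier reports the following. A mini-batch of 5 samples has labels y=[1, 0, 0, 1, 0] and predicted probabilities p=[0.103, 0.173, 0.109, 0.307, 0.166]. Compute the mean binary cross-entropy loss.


L[0] = -ln(0.103) = 2.273
L[1] = -ln(1-0.173) = -ln(0.827) = 0.19
L[2] = -ln(1-0.109) = -ln(0.891) = 0.1154
L[3] = -ln(0.307) = 1.1809
L[4] = -ln(1-0.166) = -ln(0.834) = 0.1815
mean = (2.273 + 0.19 + 0.1154 + 1.1809 + 0.1815)/5 = 0.7882

0.7882


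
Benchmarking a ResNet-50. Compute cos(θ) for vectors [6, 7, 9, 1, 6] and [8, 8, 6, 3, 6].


A·B = 6·8 + 7·8 + 9·6 + 1·3 + 6·6 = 197
‖A‖ = √203 = 14.2478, ‖B‖ = √209 = 14.4568
cos = 197/(√203·√209) = 197/√42427 = 0.9564

0.9564


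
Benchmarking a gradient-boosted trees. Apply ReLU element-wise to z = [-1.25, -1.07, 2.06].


ReLU(-1.25) = max(0, -1.25) = 0.0
ReLU(-1.07) = max(0, -1.07) = 0.0
ReLU(2.06) = max(0, 2.06) = 2.06
result = [0.0, 0.0, 2.06]

[0.0, 0.0, 2.06]


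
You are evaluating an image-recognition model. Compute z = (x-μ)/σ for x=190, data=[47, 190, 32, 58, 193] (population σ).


μ = 104, σ = 71.925
z = (190 - 104)/71.925 = 1.1957

1.1957


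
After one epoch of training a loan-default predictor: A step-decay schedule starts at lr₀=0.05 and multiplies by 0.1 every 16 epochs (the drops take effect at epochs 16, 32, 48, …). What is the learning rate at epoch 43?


n_drops = ⌊43/16⌋ = 2
lr = 0.05·0.1^2 = 0.05·0.01 = 0.0005

0.0005


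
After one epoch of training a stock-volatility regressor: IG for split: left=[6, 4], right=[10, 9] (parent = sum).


Parent = [16, 13], H_parent = 0.9923
H_left = 0.971 (n=10), H_right = 0.998 (n=19)
H_children = (10/29)·0.971 + (19/29)·0.998 = 0.9887
IG = 0.9923 - 0.9887 = 0.0036

0.0036


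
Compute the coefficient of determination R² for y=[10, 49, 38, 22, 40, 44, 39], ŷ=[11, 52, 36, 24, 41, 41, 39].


ȳ = 34.5714
SS_res = Σ(y-ŷ)² = 28
SS_tot = Σ(y-ȳ)² = 1119.71
R² = 1 - SS_res/SS_tot = 1 - 0.025 = 0.975

0.975


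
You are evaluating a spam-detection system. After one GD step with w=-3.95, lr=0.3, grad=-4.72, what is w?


w_new = w - α·∇
= -3.95 - 0.3·-4.72
= -3.95 + 1.416
= -2.534

-2.534


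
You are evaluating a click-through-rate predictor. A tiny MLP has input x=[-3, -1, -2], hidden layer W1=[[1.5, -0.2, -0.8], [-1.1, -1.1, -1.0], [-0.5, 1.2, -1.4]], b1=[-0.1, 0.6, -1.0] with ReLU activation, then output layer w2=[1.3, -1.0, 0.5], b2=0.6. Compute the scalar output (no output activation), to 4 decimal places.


z1[0] = (1.5)·(-3) + (-0.2)·(-1) + (-0.8)·(-2) - 0.1 = -2.8
z1[1] = (-1.1)·(-3) + (-1.1)·(-1) + (-1.0)·(-2) + 0.6 = 7.0
z1[2] = (-0.5)·(-3) + (1.2)·(-1) + (-1.4)·(-2) - 1.0 = 2.1
h = ReLU(z1) = [0.0, 7.0, 2.1]
output = (1.3)·(0.0) + (-1.0)·(7.0) + (0.5)·(2.1) + 0.6 = -5.35

-5.35


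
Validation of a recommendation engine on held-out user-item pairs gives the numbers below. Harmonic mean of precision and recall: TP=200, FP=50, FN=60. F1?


Precision = 200/250 = 0.8
Recall = 200/260 = 0.7692
F1 = 2·P·R/(P+R) = 2·TP/(2·TP+FP+FN) = 400/(400+50+60) = 400/510 = 0.7843

0.7843


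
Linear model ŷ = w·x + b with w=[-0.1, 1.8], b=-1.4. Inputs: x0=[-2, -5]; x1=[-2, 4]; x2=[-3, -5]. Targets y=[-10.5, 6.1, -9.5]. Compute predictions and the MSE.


ŷ0 = (-0.1)·(-2) + (1.8)·(-5) - 1.4 = -10.2
ŷ1 = (-0.1)·(-2) + (1.8)·(4) - 1.4 = 6.0
ŷ2 = (-0.1)·(-3) + (1.8)·(-5) - 1.4 = -10.1
errors² = [0.09, 0.01, 0.36]
MSE = 0.4600/3 = 0.1533

0.1533


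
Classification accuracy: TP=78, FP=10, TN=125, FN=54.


Accuracy = (TP+TN)/(TP+TN+FP+FN)
= (78+125)/(267)
= 203/267 = 76.03%

76.03%


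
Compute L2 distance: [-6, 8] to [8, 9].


d = √((-6-8)² + (8-9)²)
  = √(196 + 1)
  = √197 = 14.0357

14.0357


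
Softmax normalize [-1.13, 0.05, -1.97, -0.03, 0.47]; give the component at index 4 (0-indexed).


Exponentials: e^-1.13=0.323, e^0.05=1.0513, e^-1.97=0.1395, e^-0.03=0.9704, e^0.47=1.6
Sum = 4.0842
Softmax = [0.0791, 0.2574, 0.0341, 0.2376, 0.3918]
p[4] = 1.6/4.0842 = 0.3918

0.3918


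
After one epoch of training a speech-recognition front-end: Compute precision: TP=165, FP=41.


Precision = TP/(TP+FP)
= 165/(165+41)
= 165/206 = 80.1%

80.1%


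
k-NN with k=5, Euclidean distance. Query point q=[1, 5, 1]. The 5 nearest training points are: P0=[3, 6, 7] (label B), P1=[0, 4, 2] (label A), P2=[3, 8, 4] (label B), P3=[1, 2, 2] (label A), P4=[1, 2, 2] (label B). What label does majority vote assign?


d(q,P0) = 6.4031  (label B)
d(q,P1) = 1.7321  (label A)
d(q,P2) = 4.6904  (label B)
d(q,P3) = 3.1623  (label A)
d(q,P4) = 3.1623  (label B)
Votes: A=2, B=3
Majority → B

B


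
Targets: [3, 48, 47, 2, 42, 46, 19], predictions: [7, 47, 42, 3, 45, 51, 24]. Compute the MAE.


Absolute errors: |3-7|=4, |48-47|=1, |47-42|=5, |2-3|=1, |42-45|=3, |46-51|=5, |19-24|=5
Sum = 24
MAE = 24/7 = 24/7

24/7


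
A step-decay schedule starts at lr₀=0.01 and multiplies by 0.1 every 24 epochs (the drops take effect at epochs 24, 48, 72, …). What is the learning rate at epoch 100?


n_drops = ⌊100/24⌋ = 4
lr = 0.01·0.1^4 = 0.01·0.0001 = 0.000001

0.000001


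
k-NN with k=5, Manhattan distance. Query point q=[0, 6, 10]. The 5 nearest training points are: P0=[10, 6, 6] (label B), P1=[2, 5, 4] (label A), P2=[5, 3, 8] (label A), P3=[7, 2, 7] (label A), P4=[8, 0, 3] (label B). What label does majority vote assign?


d(q,P0) = 14  (label B)
d(q,P1) = 9  (label A)
d(q,P2) = 10  (label A)
d(q,P3) = 14  (label A)
d(q,P4) = 21  (label B)
Votes: A=3, B=2
Majority → A

A


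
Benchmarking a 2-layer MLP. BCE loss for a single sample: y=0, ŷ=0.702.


BCE = -[y·ln(p) + (1-y)·ln(1-p)]
= -0 - 1·ln(1-0.702)
= -ln(0.298) = 1.2107

1.2107


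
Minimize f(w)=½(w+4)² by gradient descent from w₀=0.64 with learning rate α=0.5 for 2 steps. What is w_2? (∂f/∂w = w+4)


step 1: grad = 0.64+4 = 4.64; w = 0.64 - 0.5·(4.64) = -1.68
step 2: grad = -1.68+4 = 2.32; w = -1.68 - 0.5·(2.32) = -2.84

-2.84


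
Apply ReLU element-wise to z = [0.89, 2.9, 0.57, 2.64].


ReLU(0.89) = max(0, 0.89) = 0.89
ReLU(2.9) = max(0, 2.9) = 2.9
ReLU(0.57) = max(0, 0.57) = 0.57
ReLU(2.64) = max(0, 2.64) = 2.64
result = [0.89, 2.9, 0.57, 2.64]

[0.89, 2.9, 0.57, 2.64]


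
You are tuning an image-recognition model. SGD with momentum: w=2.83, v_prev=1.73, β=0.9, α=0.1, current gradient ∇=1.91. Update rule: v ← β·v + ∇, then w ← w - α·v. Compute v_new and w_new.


v_new = 0.9·1.73 + 1.91 = 1.557 + 1.91 = 3.467
w_new = 2.83 - 0.1·3.467 = 2.83 - 0.3467 = 2.4833

v_new=3.467, w_new=2.4833


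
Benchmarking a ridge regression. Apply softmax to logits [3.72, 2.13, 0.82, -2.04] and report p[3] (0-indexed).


Exponentials: e^3.72=41.2644, e^2.13=8.4149, e^0.82=2.2705, e^-2.04=0.13
Sum = 52.0798
Softmax = [0.7923, 0.1616, 0.0436, 0.0025]
p[3] = 0.13/52.0798 = 0.0025

0.0025


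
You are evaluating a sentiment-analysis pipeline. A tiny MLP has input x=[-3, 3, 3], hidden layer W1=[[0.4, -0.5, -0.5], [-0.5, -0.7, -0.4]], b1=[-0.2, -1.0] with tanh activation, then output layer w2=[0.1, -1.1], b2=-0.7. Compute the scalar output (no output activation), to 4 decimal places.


z1[0] = (0.4)·(-3) + (-0.5)·(3) + (-0.5)·(3) - 0.2 = -4.4
z1[1] = (-0.5)·(-3) + (-0.7)·(3) + (-0.4)·(3) - 1.0 = -2.8
h = tanh(z1) = [-0.9997, -0.9926]
output = (0.1)·(-0.9997) + (-1.1)·(-0.9926) - 0.7 = 0.2919

0.2919


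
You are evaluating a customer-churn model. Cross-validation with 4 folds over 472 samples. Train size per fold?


Fold size = 472/4 = 118
Training per fold = 472 - 118 = 354

354


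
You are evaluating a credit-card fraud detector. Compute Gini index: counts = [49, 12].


Probabilities: [49/61, 12/61] ≈ [0.8033, 0.1967]
Σpᵢ² = (2401 + 144)/61² = 2545/3721
Gini = 1 - Σpᵢ² = 1 - 2545/3721 = 0.316

0.316


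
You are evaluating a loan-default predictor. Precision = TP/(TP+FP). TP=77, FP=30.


Precision = TP/(TP+FP)
= 77/(77+30)
= 77/107 = 71.96%

71.96%


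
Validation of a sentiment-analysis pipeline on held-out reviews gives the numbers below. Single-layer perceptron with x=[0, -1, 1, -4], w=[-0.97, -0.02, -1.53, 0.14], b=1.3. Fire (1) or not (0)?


z = (0)·(-0.97) + (-1)·(-0.02) + (1)·(-1.53) + (-4)·(0.14) + 1.3
  = -0.77
step(z) = 0 (z<0)

0


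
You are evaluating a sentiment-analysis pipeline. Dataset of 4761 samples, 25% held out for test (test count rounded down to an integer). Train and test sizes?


Test = ⌊4761·25/100⌋ = 1190
Train = 4761 - 1190 = 3571

Train: 3571, Test: 1190


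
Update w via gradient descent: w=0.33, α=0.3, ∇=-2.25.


w_new = w - α·∇
= 0.33 - 0.3·-2.25
= 0.33 + 0.675
= 1.005

1.005


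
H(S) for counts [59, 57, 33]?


Probabilities: [59/149, 57/149, 33/149] ≈ [0.396, 0.3826, 0.2215]
H = -((59/149)·log₂(59/149) + (57/149)·log₂(57/149) + (33/149)·log₂(33/149))
  = 1.5412 bits

1.5412 bits


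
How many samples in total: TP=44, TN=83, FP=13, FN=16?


Total = TP + TN + FP + FN
= 44 + 83 + 13 + 16
= 156
(Predicted positive: 57, predicted negative: 99)

156


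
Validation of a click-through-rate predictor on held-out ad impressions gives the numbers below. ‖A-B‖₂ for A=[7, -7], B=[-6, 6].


d = √((7+ 6)² + (-7-6)²)
  = √(169 + 169)
  = √338 = 18.3848

18.3848


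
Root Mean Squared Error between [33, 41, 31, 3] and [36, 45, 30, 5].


MSE = 30/4 = 7.5
RMSE = √(30/4) = 2.7386

2.7386


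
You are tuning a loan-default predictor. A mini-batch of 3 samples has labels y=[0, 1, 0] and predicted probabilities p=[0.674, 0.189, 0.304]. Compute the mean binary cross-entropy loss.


L[0] = -ln(1-0.674) = -ln(0.326) = 1.1209
L[1] = -ln(0.189) = 1.666
L[2] = -ln(1-0.304) = -ln(0.696) = 0.3624
mean = (1.1209 + 1.666 + 0.3624)/3 = 1.0498

1.0498


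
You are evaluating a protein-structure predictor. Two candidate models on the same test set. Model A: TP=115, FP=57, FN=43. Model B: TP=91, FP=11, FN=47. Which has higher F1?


Model A: P=115/172=0.6686, R=115/158=0.7278, F1=2PR/(P+R)=2TP/(2TP+FP+FN)=230/330=0.697
Model B: P=91/102=0.8922, R=91/138=0.6594, F1=2PR/(P+R)=2TP/(2TP+FP+FN)=182/240=0.7583
0.697 < 0.7583 → Model B

Model B


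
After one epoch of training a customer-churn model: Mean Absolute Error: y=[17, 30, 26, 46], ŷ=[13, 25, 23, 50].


Absolute errors: |17-13|=4, |30-25|=5, |26-23|=3, |46-50|=4
Sum = 16
MAE = 16/4 = 4

4


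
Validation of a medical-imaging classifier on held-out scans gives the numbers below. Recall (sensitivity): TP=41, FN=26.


Recall = TP/(TP+FN)
= 41/(41+26)
= 41/67 = 61.19%

61.19%


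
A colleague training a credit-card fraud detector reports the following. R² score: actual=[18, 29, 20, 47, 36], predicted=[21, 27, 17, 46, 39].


ȳ = 30
SS_res = Σ(y-ŷ)² = 32
SS_tot = Σ(y-ȳ)² = 570
R² = 1 - SS_res/SS_tot = 1 - 0.0561 = 0.9439

0.9439


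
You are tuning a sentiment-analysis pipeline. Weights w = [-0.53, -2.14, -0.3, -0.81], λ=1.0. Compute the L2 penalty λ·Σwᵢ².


‖w‖₂² = (-0.53)² + (-2.14)² + (-0.3)² + (-0.81)²
     = 0.2809 + 4.5796 + 0.09 + 0.6561
     = 5.6066
λ·‖w‖₂² = 1.0·5.6066 = 5.6066

5.6066


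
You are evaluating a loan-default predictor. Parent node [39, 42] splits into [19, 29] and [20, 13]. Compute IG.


Parent = [39, 42], H_parent = 0.999
H_left = 0.9685 (n=48), H_right = 0.9673 (n=33)
H_children = (48/81)·0.9685 + (33/81)·0.9673 = 0.968
IG = 0.999 - 0.968 = 0.031

0.031


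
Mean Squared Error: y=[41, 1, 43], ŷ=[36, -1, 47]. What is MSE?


Squared errors: (41-36)²=25, (1+ 1)²=4, (43-47)²=16
Sum = 45
MSE = 45/3 = 15

15


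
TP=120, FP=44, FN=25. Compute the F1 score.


Precision = 120/164 = 0.7317
Recall = 120/145 = 0.8276
F1 = 2·P·R/(P+R) = 2·TP/(2·TP+FP+FN) = 240/(240+44+25) = 240/309 = 0.7767

0.7767


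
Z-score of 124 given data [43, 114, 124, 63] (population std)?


μ = 86, σ = 33.9338
z = (124 - 86)/33.9338 = 1.1198

1.1198


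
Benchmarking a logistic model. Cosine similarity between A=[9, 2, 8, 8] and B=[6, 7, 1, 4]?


A·B = 9·6 + 2·7 + 8·1 + 8·4 = 108
‖A‖ = √213 = 14.5945, ‖B‖ = √102 = 10.0995
cos = 108/(√213·√102) = 108/√21726 = 0.7327

0.7327


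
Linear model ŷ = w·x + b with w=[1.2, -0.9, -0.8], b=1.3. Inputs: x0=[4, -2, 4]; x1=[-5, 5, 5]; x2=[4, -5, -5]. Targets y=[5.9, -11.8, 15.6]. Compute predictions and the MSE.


ŷ0 = (1.2)·(4) + (-0.9)·(-2) + (-0.8)·(4) + 1.3 = 4.7
ŷ1 = (1.2)·(-5) + (-0.9)·(5) + (-0.8)·(5) + 1.3 = -13.2
ŷ2 = (1.2)·(4) + (-0.9)·(-5) + (-0.8)·(-5) + 1.3 = 14.6
errors² = [1.44, 1.96, 1.0]
MSE = 4.4000/3 = 1.4667

1.4667


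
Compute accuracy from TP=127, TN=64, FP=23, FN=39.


Accuracy = (TP+TN)/(TP+TN+FP+FN)
= (127+64)/(253)
= 191/253 = 75.49%

75.49%


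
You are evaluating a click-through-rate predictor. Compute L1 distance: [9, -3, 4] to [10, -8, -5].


d = |9-10| + |-3+ 8| + |4+ 5|
  = 1 + 5 + 9
  = 15

15


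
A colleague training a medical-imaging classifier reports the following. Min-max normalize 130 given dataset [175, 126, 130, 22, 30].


min=22, max=175
(130-22)/(175-22) = 108/153 = 0.7059

0.7059


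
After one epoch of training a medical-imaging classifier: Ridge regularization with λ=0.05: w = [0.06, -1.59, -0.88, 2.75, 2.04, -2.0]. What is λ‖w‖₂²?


‖w‖₂² = (0.06)² + (-1.59)² + (-0.88)² + (2.75)² + (2.04)² + (-2.0)²
     = 0.0036 + 2.5281 + 0.7744 + 7.5625 + 4.1616 + 4
     = 19.0302
λ·‖w‖₂² = 0.05·19.0302 = 0.95151

0.95151


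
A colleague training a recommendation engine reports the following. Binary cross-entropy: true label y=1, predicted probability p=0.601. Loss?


BCE = -[y·ln(p) + (1-y)·ln(1-p)]
= -1·ln(0.601) - 0
= -ln(0.601) = 0.5092

0.5092


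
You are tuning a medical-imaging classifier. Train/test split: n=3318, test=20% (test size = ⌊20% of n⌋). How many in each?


Test = ⌊3318·20/100⌋ = 663
Train = 3318 - 663 = 2655

Train: 2655, Test: 663


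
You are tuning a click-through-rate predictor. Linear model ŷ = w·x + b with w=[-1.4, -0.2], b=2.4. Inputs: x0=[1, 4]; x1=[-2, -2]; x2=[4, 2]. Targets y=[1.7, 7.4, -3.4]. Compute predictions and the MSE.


ŷ0 = (-1.4)·(1) + (-0.2)·(4) + 2.4 = 0.2
ŷ1 = (-1.4)·(-2) + (-0.2)·(-2) + 2.4 = 5.6
ŷ2 = (-1.4)·(4) + (-0.2)·(2) + 2.4 = -3.6
errors² = [2.25, 3.24, 0.04]
MSE = 5.5300/3 = 1.8433

1.8433


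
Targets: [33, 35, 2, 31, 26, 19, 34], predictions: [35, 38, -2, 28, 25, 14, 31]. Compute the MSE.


Squared errors: (33-35)²=4, (35-38)²=9, (2+ 2)²=16, (31-28)²=9, (26-25)²=1, (19-14)²=25, (34-31)²=9
Sum = 73
MSE = 73/7 = 73/7

73/7


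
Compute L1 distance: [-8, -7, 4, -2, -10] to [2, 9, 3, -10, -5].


d = |-8-2| + |-7-9| + |4-3| + |-2+ 10| + |-10+ 5|
  = 10 + 16 + 1 + 8 + 5
  = 40

40


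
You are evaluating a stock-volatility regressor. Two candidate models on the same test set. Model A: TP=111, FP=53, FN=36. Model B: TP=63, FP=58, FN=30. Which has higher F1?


Model A: P=111/164=0.6768, R=111/147=0.7551, F1=2PR/(P+R)=2TP/(2TP+FP+FN)=222/311=0.7138
Model B: P=63/121=0.5207, R=63/93=0.6774, F1=2PR/(P+R)=2TP/(2TP+FP+FN)=126/214=0.5888
0.7138 > 0.5888 → Model A

Model A


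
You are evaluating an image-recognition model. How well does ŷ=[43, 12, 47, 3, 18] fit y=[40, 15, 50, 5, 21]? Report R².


ȳ = 26.2
SS_res = Σ(y-ŷ)² = 40
SS_tot = Σ(y-ȳ)² = 1358.8
R² = 1 - SS_res/SS_tot = 1 - 0.0294 = 0.9706

0.9706


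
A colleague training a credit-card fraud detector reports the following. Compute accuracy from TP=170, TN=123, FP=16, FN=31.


Accuracy = (TP+TN)/(TP+TN+FP+FN)
= (170+123)/(340)
= 293/340 = 86.18%

86.18%


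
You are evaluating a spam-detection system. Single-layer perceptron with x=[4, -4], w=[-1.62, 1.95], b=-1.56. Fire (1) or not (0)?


z = (4)·(-1.62) + (-4)·(1.95) - 1.56
  = -15.84
step(z) = 0 (z<0)

0


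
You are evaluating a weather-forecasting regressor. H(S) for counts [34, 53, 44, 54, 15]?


Probabilities: [34/200, 53/200, 44/200, 54/200, 15/200] ≈ [0.17, 0.265, 0.22, 0.27, 0.075]
H = -((34/200)·log₂(34/200) + (53/200)·log₂(53/200) + (44/200)·log₂(44/200) + (54/200)·log₂(54/200) + (15/200)·log₂(15/200))
  = 2.2132 bits

2.2132 bits


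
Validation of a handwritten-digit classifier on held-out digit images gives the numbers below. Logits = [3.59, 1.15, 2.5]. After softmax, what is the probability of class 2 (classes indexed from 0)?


Exponentials: e^3.59=36.2341, e^1.15=3.1582, e^2.5=12.1825
Sum = 51.5748
Softmax = [0.7026, 0.0612, 0.2362]
p[2] = 12.1825/51.5748 = 0.2362

0.2362


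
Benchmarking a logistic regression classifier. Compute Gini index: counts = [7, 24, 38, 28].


Probabilities: [7/97, 24/97, 38/97, 28/97] ≈ [0.0722, 0.2474, 0.3918, 0.2887]
Σpᵢ² = (49 + 576 + 1444 + 784)/97² = 2853/9409
Gini = 1 - Σpᵢ² = 1 - 2853/9409 = 0.6968

0.6968


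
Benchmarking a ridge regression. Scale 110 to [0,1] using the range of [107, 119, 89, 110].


min=89, max=119
(110-89)/(119-89) = 21/30 = 0.7

0.7


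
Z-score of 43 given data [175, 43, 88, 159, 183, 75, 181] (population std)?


μ = 129.1429, σ = 54.2861
z = (43 - 129.1429)/54.2861 = -1.5868

-1.5868


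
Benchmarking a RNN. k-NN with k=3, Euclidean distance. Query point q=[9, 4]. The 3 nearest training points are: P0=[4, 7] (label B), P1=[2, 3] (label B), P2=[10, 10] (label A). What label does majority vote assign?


d(q,P0) = 5.831  (label B)
d(q,P1) = 7.0711  (label B)
d(q,P2) = 6.0828  (label A)
Votes: A=1, B=2
Majority → B

B


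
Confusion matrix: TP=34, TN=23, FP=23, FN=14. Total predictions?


Total = TP + TN + FP + FN
= 34 + 23 + 23 + 14
= 94
(Predicted positive: 57, predicted negative: 37)

94


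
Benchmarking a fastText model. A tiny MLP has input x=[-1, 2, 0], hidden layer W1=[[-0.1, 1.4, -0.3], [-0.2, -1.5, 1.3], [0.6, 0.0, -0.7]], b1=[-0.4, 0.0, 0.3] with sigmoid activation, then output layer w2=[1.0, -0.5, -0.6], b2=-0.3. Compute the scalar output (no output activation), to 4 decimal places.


z1[0] = (-0.1)·(-1) + (1.4)·(2) + (-0.3)·(0) - 0.4 = 2.5
z1[1] = (-0.2)·(-1) + (-1.5)·(2) + (1.3)·(0) + 0.0 = -2.8
z1[2] = (0.6)·(-1) + (0.0)·(2) + (-0.7)·(0) + 0.3 = -0.3
h = sigmoid(z1) = [0.9241, 0.0573, 0.4256]
output = (1.0)·(0.9241) + (-0.5)·(0.0573) + (-0.6)·(0.4256) - 0.3 = 0.3401

0.3401
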